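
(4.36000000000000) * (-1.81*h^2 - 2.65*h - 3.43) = -7.8916*h^2 - 11.554*h - 14.9548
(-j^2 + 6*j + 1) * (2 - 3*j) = 3*j^3 - 20*j^2 + 9*j + 2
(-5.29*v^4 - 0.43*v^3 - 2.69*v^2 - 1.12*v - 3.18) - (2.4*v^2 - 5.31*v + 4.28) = -5.29*v^4 - 0.43*v^3 - 5.09*v^2 + 4.19*v - 7.46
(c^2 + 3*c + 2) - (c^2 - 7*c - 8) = 10*c + 10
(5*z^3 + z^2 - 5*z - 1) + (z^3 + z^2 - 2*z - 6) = 6*z^3 + 2*z^2 - 7*z - 7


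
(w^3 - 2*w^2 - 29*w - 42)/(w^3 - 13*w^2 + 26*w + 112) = (w + 3)/(w - 8)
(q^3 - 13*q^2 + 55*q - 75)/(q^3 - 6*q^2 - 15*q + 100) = (q - 3)/(q + 4)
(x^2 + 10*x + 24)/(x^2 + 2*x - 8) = (x + 6)/(x - 2)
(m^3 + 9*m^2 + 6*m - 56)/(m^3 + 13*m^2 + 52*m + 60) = (m^3 + 9*m^2 + 6*m - 56)/(m^3 + 13*m^2 + 52*m + 60)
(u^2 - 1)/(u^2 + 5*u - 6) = (u + 1)/(u + 6)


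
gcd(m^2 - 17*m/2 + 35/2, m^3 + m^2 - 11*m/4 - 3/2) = 1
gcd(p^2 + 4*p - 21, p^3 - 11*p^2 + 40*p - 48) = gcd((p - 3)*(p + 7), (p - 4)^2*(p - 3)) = p - 3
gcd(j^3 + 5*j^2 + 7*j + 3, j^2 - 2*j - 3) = j + 1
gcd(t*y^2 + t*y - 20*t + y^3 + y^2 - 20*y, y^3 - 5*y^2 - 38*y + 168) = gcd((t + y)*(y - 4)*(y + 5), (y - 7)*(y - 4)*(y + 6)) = y - 4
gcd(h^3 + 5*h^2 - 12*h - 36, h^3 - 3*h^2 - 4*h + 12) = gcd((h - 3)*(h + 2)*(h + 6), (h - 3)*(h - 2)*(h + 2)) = h^2 - h - 6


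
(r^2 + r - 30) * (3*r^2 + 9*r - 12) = 3*r^4 + 12*r^3 - 93*r^2 - 282*r + 360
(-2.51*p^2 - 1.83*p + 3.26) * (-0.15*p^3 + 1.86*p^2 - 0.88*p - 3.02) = 0.3765*p^5 - 4.3941*p^4 - 1.684*p^3 + 15.2542*p^2 + 2.6578*p - 9.8452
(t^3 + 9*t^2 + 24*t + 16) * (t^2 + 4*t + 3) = t^5 + 13*t^4 + 63*t^3 + 139*t^2 + 136*t + 48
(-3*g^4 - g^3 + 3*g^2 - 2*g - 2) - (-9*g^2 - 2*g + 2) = -3*g^4 - g^3 + 12*g^2 - 4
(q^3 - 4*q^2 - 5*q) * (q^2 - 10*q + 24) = q^5 - 14*q^4 + 59*q^3 - 46*q^2 - 120*q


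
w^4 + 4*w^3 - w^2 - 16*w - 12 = (w - 2)*(w + 1)*(w + 2)*(w + 3)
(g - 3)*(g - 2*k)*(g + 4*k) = g^3 + 2*g^2*k - 3*g^2 - 8*g*k^2 - 6*g*k + 24*k^2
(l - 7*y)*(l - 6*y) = l^2 - 13*l*y + 42*y^2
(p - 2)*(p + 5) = p^2 + 3*p - 10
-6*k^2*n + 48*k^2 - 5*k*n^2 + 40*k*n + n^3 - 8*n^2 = (-6*k + n)*(k + n)*(n - 8)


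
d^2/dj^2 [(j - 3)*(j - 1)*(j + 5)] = 6*j + 2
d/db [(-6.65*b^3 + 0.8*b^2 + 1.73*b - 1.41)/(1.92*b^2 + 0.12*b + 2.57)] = (-12.768*b^4 - 1.596*b^3 - 54.4971*b^2 + 9.5264*b + 4.6153)/(3.6864*b^4 + 0.4608*b^3 + 9.8832*b^2 + 0.6168*b + 6.6049)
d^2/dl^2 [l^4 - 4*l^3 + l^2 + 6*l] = 12*l^2 - 24*l + 2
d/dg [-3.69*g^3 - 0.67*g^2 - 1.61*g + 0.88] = -11.07*g^2 - 1.34*g - 1.61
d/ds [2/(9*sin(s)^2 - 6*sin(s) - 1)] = 12*(1 - 3*sin(s))*cos(s)/(-9*sin(s)^2 + 6*sin(s) + 1)^2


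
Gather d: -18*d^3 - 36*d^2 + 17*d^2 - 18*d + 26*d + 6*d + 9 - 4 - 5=-18*d^3 - 19*d^2 + 14*d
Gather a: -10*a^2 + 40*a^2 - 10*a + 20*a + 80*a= 30*a^2 + 90*a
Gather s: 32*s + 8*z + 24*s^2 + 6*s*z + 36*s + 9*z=24*s^2 + s*(6*z + 68) + 17*z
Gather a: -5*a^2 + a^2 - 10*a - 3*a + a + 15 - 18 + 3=-4*a^2 - 12*a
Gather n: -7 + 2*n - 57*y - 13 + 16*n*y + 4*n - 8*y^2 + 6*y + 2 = n*(16*y + 6) - 8*y^2 - 51*y - 18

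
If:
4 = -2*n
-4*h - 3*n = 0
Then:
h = 3/2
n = -2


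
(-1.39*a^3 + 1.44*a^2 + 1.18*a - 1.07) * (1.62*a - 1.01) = -2.2518*a^4 + 3.7367*a^3 + 0.4572*a^2 - 2.9252*a + 1.0807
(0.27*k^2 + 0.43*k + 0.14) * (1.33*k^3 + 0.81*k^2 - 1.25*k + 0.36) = 0.3591*k^5 + 0.7906*k^4 + 0.197*k^3 - 0.3269*k^2 - 0.0202*k + 0.0504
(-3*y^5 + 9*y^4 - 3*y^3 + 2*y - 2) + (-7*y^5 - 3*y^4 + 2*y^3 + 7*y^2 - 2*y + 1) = -10*y^5 + 6*y^4 - y^3 + 7*y^2 - 1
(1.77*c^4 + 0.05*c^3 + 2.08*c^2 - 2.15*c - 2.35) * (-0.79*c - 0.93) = -1.3983*c^5 - 1.6856*c^4 - 1.6897*c^3 - 0.2359*c^2 + 3.856*c + 2.1855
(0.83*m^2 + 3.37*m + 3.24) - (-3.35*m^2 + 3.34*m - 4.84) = 4.18*m^2 + 0.0300000000000002*m + 8.08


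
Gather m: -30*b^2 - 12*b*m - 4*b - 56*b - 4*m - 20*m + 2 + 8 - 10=-30*b^2 - 60*b + m*(-12*b - 24)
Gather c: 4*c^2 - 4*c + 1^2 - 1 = 4*c^2 - 4*c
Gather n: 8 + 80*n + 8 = 80*n + 16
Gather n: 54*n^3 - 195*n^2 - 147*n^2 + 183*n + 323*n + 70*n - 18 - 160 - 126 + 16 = 54*n^3 - 342*n^2 + 576*n - 288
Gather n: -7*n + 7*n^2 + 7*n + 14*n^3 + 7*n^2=14*n^3 + 14*n^2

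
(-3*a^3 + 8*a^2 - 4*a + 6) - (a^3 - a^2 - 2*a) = -4*a^3 + 9*a^2 - 2*a + 6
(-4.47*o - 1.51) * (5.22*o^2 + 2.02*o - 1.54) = -23.3334*o^3 - 16.9116*o^2 + 3.8336*o + 2.3254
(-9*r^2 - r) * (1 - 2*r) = 18*r^3 - 7*r^2 - r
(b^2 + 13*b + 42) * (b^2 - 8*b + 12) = b^4 + 5*b^3 - 50*b^2 - 180*b + 504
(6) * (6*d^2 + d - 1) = 36*d^2 + 6*d - 6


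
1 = 1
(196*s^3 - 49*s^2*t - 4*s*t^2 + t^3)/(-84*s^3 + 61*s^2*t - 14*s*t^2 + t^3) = (-7*s - t)/(3*s - t)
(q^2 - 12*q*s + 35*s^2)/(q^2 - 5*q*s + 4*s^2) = (q^2 - 12*q*s + 35*s^2)/(q^2 - 5*q*s + 4*s^2)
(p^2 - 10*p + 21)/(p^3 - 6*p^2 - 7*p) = (p - 3)/(p*(p + 1))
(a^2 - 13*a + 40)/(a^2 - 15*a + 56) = (a - 5)/(a - 7)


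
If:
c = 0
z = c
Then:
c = 0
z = 0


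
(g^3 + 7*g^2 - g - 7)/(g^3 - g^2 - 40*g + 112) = (g^2 - 1)/(g^2 - 8*g + 16)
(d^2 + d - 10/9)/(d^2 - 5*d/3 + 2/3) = (d + 5/3)/(d - 1)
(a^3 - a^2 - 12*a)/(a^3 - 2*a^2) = (a^2 - a - 12)/(a*(a - 2))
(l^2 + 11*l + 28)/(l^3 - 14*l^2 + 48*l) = (l^2 + 11*l + 28)/(l*(l^2 - 14*l + 48))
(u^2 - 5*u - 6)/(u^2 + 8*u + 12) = (u^2 - 5*u - 6)/(u^2 + 8*u + 12)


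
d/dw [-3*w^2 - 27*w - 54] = -6*w - 27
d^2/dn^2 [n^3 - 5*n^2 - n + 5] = 6*n - 10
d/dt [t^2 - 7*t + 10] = 2*t - 7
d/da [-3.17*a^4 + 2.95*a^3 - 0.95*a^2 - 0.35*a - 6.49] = -12.68*a^3 + 8.85*a^2 - 1.9*a - 0.35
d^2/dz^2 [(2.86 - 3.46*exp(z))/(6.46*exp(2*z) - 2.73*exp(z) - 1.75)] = (-144.391336*exp(4*z) + 416.389636*exp(3*z) - 386.006964*exp(2*z) + 167.174644*exp(z) - 24.2599)*exp(z)/(269.586136*exp(6*z) - 341.781804*exp(5*z) - 74.653698*exp(4*z) + 164.829483*exp(3*z) + 20.223525*exp(2*z) - 25.081875*exp(z) - 5.359375)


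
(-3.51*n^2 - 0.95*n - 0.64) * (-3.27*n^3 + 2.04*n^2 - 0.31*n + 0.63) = 11.4777*n^5 - 4.0539*n^4 + 1.2429*n^3 - 3.2224*n^2 - 0.4001*n - 0.4032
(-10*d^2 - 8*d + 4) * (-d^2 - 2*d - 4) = 10*d^4 + 28*d^3 + 52*d^2 + 24*d - 16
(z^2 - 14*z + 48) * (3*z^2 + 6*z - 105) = 3*z^4 - 36*z^3 - 45*z^2 + 1758*z - 5040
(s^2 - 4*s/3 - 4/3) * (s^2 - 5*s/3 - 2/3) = s^4 - 3*s^3 + 2*s^2/9 + 28*s/9 + 8/9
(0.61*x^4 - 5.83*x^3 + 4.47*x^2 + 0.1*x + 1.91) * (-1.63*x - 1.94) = -0.9943*x^5 + 8.3195*x^4 + 4.0241*x^3 - 8.8348*x^2 - 3.3073*x - 3.7054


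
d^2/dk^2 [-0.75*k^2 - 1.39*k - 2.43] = -1.50000000000000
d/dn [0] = 0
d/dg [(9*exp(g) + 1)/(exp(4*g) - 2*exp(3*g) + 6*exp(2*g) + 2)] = (-2*(9*exp(g) + 1)*(2*exp(2*g) - 3*exp(g) + 6)*exp(g) + 9*exp(4*g) - 18*exp(3*g) + 54*exp(2*g) + 18)*exp(g)/(exp(4*g) - 2*exp(3*g) + 6*exp(2*g) + 2)^2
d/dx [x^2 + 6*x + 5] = 2*x + 6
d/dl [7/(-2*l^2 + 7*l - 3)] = 7*(4*l - 7)/(2*l^2 - 7*l + 3)^2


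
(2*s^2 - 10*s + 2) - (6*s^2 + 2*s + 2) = -4*s^2 - 12*s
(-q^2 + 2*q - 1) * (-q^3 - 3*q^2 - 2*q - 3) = q^5 + q^4 - 3*q^3 + 2*q^2 - 4*q + 3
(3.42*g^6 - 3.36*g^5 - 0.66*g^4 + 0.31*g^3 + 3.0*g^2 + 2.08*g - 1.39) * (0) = 0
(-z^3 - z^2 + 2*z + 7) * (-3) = 3*z^3 + 3*z^2 - 6*z - 21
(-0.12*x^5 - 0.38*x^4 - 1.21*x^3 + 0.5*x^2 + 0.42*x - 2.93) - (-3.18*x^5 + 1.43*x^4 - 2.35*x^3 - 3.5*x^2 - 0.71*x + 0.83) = 3.06*x^5 - 1.81*x^4 + 1.14*x^3 + 4.0*x^2 + 1.13*x - 3.76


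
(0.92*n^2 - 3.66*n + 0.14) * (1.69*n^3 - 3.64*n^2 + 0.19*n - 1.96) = 1.5548*n^5 - 9.5342*n^4 + 13.7338*n^3 - 3.0082*n^2 + 7.2002*n - 0.2744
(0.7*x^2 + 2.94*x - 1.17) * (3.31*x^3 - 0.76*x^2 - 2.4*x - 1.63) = 2.317*x^5 + 9.1994*x^4 - 7.7871*x^3 - 7.3078*x^2 - 1.9842*x + 1.9071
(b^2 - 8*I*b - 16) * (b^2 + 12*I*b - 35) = b^4 + 4*I*b^3 + 45*b^2 + 88*I*b + 560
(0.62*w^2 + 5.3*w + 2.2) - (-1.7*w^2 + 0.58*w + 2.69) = 2.32*w^2 + 4.72*w - 0.49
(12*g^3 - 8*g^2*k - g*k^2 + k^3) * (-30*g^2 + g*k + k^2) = -360*g^5 + 252*g^4*k + 34*g^3*k^2 - 39*g^2*k^3 + k^5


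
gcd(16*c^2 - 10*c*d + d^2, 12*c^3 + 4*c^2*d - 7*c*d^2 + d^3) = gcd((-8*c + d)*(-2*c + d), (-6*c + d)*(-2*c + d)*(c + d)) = 2*c - d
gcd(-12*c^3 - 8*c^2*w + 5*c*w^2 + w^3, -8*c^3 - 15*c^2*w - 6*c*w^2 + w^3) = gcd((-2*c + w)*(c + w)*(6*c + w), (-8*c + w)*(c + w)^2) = c + w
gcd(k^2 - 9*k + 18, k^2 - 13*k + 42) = k - 6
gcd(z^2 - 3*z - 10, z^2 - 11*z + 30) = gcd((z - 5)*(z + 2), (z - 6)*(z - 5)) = z - 5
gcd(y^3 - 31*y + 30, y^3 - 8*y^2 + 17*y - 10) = y^2 - 6*y + 5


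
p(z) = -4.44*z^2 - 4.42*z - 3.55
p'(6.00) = -57.70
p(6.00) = -189.91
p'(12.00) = -110.98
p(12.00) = -695.95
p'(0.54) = -9.22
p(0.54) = -7.23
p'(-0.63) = 1.17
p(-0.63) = -2.53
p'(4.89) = -47.84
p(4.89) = -131.33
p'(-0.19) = -2.73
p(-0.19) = -2.87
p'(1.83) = -20.67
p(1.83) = -26.51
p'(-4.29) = 33.68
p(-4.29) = -66.30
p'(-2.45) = 17.34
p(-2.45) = -19.37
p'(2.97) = -30.79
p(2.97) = -55.84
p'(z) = -8.88*z - 4.42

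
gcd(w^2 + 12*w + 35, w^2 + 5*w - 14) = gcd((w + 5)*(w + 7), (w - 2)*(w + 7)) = w + 7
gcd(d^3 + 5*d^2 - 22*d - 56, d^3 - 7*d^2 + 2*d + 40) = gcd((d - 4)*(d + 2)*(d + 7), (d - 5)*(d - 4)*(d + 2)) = d^2 - 2*d - 8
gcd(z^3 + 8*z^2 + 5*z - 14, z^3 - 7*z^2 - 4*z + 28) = z + 2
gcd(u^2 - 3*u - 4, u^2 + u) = u + 1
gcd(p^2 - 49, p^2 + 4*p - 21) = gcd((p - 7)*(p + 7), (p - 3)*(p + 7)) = p + 7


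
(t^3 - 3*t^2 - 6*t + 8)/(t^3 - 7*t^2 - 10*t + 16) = (t - 4)/(t - 8)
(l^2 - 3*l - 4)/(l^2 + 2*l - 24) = (l + 1)/(l + 6)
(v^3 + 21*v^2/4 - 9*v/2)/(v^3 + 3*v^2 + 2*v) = (4*v^2 + 21*v - 18)/(4*(v^2 + 3*v + 2))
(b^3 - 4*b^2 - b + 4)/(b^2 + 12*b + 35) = (b^3 - 4*b^2 - b + 4)/(b^2 + 12*b + 35)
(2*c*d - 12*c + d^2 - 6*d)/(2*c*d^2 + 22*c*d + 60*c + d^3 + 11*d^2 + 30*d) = (d - 6)/(d^2 + 11*d + 30)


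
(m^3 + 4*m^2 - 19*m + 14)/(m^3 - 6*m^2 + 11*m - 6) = (m + 7)/(m - 3)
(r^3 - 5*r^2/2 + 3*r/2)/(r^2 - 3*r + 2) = r*(2*r - 3)/(2*(r - 2))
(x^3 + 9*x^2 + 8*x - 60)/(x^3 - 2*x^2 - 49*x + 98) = (x^2 + 11*x + 30)/(x^2 - 49)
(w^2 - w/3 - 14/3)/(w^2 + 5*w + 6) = (w - 7/3)/(w + 3)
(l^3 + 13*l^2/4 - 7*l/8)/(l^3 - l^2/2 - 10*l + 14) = l*(4*l - 1)/(4*(l^2 - 4*l + 4))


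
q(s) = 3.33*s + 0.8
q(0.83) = 3.56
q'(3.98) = 3.33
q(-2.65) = -8.02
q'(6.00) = 3.33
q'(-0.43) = 3.33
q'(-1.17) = 3.33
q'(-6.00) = 3.33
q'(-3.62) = 3.33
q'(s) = 3.33000000000000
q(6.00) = 20.78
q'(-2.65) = 3.33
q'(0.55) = 3.33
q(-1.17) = -3.10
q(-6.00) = -19.18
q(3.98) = 14.05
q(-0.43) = -0.63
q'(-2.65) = 3.33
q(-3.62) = -11.25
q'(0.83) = 3.33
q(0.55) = 2.63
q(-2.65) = -8.02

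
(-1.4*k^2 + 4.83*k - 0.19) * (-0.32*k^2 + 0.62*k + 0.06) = 0.448*k^4 - 2.4136*k^3 + 2.9714*k^2 + 0.172*k - 0.0114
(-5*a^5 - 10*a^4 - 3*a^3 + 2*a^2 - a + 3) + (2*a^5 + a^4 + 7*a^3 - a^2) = -3*a^5 - 9*a^4 + 4*a^3 + a^2 - a + 3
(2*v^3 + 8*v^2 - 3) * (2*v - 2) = 4*v^4 + 12*v^3 - 16*v^2 - 6*v + 6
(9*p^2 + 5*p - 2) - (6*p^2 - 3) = 3*p^2 + 5*p + 1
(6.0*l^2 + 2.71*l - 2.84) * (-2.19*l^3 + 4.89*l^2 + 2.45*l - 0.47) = -13.14*l^5 + 23.4051*l^4 + 34.1715*l^3 - 10.0681*l^2 - 8.2317*l + 1.3348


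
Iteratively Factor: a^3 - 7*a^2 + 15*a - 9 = (a - 3)*(a^2 - 4*a + 3) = (a - 3)^2*(a - 1)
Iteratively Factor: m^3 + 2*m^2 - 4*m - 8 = (m + 2)*(m^2 - 4) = (m + 2)^2*(m - 2)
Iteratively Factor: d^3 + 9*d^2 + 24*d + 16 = (d + 4)*(d^2 + 5*d + 4) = (d + 1)*(d + 4)*(d + 4)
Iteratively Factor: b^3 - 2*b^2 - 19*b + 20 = (b - 1)*(b^2 - b - 20) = (b - 5)*(b - 1)*(b + 4)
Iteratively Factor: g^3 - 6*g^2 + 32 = (g - 4)*(g^2 - 2*g - 8) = (g - 4)*(g + 2)*(g - 4)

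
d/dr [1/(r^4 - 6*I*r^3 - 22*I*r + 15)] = 2*(-2*r^3 + 9*I*r^2 + 11*I)/(r^4 - 6*I*r^3 - 22*I*r + 15)^2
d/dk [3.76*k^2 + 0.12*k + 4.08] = 7.52*k + 0.12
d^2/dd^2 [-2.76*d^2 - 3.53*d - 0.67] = -5.52000000000000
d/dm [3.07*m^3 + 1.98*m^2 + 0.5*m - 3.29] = 9.21*m^2 + 3.96*m + 0.5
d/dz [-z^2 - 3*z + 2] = -2*z - 3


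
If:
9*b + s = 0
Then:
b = -s/9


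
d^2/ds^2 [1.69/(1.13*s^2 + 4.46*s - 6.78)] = (-4.315922*s^2 - 17.034524*s + 1.69*(2.26*s + 4.46)*(4.52*s + 8.92) + 25.895532)/(1.13*s^2 + 4.46*s - 6.78)^3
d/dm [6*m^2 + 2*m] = 12*m + 2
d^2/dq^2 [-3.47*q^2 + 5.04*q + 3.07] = -6.94000000000000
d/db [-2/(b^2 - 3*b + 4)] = 2*(2*b - 3)/(b^2 - 3*b + 4)^2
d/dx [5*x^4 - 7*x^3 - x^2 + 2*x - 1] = 20*x^3 - 21*x^2 - 2*x + 2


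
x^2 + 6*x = x*(x + 6)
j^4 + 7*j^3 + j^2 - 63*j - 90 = (j - 3)*(j + 2)*(j + 3)*(j + 5)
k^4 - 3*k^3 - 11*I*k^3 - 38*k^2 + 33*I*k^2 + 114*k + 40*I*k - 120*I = (k - 3)*(k - 5*I)*(k - 4*I)*(k - 2*I)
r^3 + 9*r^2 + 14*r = r*(r + 2)*(r + 7)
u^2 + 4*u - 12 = (u - 2)*(u + 6)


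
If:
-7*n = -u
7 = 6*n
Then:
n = 7/6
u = 49/6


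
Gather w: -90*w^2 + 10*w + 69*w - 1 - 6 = -90*w^2 + 79*w - 7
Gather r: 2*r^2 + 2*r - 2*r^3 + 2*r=-2*r^3 + 2*r^2 + 4*r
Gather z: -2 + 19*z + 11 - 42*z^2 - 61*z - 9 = -42*z^2 - 42*z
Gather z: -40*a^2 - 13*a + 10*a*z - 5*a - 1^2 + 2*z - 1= -40*a^2 - 18*a + z*(10*a + 2) - 2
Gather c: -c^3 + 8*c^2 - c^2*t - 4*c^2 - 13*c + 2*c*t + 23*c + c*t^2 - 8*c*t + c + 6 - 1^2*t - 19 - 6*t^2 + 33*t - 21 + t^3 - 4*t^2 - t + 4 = -c^3 + c^2*(4 - t) + c*(t^2 - 6*t + 11) + t^3 - 10*t^2 + 31*t - 30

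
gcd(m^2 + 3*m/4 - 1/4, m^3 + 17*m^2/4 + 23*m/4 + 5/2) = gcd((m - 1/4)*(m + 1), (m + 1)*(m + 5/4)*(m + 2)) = m + 1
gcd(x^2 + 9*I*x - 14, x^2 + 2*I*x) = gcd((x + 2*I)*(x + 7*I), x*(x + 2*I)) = x + 2*I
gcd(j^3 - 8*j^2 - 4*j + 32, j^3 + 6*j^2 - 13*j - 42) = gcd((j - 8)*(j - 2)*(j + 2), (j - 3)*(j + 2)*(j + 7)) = j + 2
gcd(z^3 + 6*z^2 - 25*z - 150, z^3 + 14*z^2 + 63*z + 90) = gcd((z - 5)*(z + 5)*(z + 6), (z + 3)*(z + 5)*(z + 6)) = z^2 + 11*z + 30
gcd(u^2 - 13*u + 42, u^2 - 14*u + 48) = u - 6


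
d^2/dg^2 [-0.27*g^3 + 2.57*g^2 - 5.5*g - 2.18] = 5.14 - 1.62*g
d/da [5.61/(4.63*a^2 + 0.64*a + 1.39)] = (-51.9486*a - 3.5904)/(4.63*a^2 + 0.64*a + 1.39)^2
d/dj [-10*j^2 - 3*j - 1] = -20*j - 3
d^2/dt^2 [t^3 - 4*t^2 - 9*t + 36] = 6*t - 8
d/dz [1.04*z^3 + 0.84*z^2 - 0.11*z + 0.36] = 3.12*z^2 + 1.68*z - 0.11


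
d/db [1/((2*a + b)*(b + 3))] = -(2*a + 2*b + 3)/((2*a + b)^2*(b + 3)^2)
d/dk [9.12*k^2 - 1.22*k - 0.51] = 18.24*k - 1.22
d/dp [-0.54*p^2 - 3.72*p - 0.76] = -1.08*p - 3.72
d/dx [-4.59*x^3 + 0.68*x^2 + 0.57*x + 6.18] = -13.77*x^2 + 1.36*x + 0.57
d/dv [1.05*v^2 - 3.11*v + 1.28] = 2.1*v - 3.11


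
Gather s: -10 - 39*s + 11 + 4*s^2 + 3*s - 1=4*s^2 - 36*s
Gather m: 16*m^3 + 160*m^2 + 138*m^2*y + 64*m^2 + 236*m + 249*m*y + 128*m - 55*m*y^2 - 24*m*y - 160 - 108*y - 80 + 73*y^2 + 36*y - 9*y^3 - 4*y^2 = 16*m^3 + m^2*(138*y + 224) + m*(-55*y^2 + 225*y + 364) - 9*y^3 + 69*y^2 - 72*y - 240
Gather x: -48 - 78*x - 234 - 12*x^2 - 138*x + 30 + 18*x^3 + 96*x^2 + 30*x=18*x^3 + 84*x^2 - 186*x - 252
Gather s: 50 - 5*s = 50 - 5*s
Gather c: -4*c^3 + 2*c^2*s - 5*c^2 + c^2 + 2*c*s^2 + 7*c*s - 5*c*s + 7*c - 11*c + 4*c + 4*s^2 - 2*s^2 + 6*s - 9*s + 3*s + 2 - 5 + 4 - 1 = -4*c^3 + c^2*(2*s - 4) + c*(2*s^2 + 2*s) + 2*s^2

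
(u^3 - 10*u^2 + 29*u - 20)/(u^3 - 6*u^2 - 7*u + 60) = (u - 1)/(u + 3)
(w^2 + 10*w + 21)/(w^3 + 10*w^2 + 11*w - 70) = (w + 3)/(w^2 + 3*w - 10)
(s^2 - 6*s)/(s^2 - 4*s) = (s - 6)/(s - 4)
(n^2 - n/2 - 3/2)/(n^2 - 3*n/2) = (n + 1)/n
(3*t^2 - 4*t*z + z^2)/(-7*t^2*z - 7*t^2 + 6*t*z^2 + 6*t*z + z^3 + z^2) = (-3*t + z)/(7*t*z + 7*t + z^2 + z)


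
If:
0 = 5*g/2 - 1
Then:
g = 2/5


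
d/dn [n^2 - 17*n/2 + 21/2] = 2*n - 17/2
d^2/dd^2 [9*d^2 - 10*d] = 18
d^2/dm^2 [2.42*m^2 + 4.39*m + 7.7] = 4.84000000000000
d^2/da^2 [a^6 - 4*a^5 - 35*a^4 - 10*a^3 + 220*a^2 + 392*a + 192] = 30*a^4 - 80*a^3 - 420*a^2 - 60*a + 440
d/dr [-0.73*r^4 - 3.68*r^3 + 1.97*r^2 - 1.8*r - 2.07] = -2.92*r^3 - 11.04*r^2 + 3.94*r - 1.8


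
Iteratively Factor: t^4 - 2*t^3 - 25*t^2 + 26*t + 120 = (t + 4)*(t^3 - 6*t^2 - t + 30) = (t - 5)*(t + 4)*(t^2 - t - 6) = (t - 5)*(t - 3)*(t + 4)*(t + 2)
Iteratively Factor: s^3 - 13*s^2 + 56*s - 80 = (s - 5)*(s^2 - 8*s + 16) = (s - 5)*(s - 4)*(s - 4)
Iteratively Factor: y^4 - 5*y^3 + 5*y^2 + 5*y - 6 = (y - 3)*(y^3 - 2*y^2 - y + 2) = (y - 3)*(y - 2)*(y^2 - 1) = (y - 3)*(y - 2)*(y - 1)*(y + 1)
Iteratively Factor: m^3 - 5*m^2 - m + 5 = (m - 1)*(m^2 - 4*m - 5) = (m - 1)*(m + 1)*(m - 5)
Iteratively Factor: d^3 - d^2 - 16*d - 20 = (d + 2)*(d^2 - 3*d - 10) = (d - 5)*(d + 2)*(d + 2)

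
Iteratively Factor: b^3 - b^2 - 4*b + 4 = (b - 1)*(b^2 - 4) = (b - 1)*(b + 2)*(b - 2)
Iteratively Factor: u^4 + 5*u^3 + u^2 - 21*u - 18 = (u + 3)*(u^3 + 2*u^2 - 5*u - 6) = (u + 1)*(u + 3)*(u^2 + u - 6) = (u + 1)*(u + 3)^2*(u - 2)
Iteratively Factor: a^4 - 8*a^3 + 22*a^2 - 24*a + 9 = (a - 1)*(a^3 - 7*a^2 + 15*a - 9) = (a - 1)^2*(a^2 - 6*a + 9) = (a - 3)*(a - 1)^2*(a - 3)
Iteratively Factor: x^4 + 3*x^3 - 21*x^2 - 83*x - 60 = (x + 3)*(x^3 - 21*x - 20) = (x - 5)*(x + 3)*(x^2 + 5*x + 4) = (x - 5)*(x + 1)*(x + 3)*(x + 4)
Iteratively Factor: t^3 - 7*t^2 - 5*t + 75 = (t - 5)*(t^2 - 2*t - 15) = (t - 5)*(t + 3)*(t - 5)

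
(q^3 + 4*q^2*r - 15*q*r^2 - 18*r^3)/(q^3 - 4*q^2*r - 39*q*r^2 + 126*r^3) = (q + r)/(q - 7*r)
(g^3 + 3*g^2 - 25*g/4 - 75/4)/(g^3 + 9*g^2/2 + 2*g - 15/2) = (g - 5/2)/(g - 1)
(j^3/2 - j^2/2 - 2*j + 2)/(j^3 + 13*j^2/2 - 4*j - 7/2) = (j^2 - 4)/(2*j^2 + 15*j + 7)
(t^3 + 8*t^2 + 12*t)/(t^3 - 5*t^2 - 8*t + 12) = t*(t + 6)/(t^2 - 7*t + 6)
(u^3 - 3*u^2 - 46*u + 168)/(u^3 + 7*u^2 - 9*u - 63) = (u^2 - 10*u + 24)/(u^2 - 9)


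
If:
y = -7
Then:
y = -7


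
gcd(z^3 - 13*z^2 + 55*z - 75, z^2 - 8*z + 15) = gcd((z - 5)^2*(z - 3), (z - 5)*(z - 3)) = z^2 - 8*z + 15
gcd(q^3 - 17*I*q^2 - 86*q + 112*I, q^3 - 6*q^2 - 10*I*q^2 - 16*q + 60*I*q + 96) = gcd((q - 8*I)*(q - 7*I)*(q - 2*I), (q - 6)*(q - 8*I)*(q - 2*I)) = q^2 - 10*I*q - 16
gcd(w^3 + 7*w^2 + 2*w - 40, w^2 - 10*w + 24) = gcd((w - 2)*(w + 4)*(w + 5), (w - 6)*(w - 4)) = 1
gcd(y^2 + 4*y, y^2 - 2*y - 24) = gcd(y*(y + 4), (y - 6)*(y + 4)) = y + 4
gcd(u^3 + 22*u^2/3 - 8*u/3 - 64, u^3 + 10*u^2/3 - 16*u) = u^2 + 10*u/3 - 16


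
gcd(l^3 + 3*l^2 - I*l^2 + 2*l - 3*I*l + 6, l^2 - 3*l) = 1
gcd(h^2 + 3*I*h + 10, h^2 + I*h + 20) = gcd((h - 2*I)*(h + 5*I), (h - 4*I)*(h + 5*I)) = h + 5*I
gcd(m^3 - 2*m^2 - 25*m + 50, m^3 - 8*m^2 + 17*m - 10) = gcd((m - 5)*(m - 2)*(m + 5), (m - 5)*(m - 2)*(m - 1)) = m^2 - 7*m + 10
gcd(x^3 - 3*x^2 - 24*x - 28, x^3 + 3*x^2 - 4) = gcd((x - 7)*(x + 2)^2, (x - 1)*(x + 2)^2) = x^2 + 4*x + 4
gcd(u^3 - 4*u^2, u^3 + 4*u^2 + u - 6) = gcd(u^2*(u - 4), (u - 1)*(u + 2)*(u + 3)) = 1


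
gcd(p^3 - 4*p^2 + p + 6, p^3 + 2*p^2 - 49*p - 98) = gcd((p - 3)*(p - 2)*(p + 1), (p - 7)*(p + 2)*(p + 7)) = 1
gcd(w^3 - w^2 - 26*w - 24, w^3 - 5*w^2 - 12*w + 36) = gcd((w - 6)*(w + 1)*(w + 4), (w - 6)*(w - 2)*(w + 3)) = w - 6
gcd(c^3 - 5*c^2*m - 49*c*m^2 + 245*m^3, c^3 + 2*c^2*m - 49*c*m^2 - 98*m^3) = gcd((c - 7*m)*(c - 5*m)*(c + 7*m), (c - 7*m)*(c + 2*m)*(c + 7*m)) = c^2 - 49*m^2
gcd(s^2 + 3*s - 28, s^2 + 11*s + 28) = s + 7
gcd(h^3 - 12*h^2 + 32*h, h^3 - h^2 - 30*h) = h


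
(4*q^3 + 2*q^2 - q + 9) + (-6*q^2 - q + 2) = 4*q^3 - 4*q^2 - 2*q + 11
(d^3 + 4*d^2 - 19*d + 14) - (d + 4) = d^3 + 4*d^2 - 20*d + 10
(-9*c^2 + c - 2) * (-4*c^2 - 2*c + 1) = 36*c^4 + 14*c^3 - 3*c^2 + 5*c - 2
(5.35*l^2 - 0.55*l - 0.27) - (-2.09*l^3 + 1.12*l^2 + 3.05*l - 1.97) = 2.09*l^3 + 4.23*l^2 - 3.6*l + 1.7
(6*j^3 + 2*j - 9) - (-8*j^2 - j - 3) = 6*j^3 + 8*j^2 + 3*j - 6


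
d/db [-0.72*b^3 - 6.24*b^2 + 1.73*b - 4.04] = -2.16*b^2 - 12.48*b + 1.73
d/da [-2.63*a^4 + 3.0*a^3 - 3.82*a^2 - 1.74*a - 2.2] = -10.52*a^3 + 9.0*a^2 - 7.64*a - 1.74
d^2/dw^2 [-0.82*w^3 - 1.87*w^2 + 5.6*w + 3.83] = -4.92*w - 3.74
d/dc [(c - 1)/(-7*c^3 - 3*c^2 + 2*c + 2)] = (-7*c^3 - 3*c^2 + 2*c + (c - 1)*(21*c^2 + 6*c - 2) + 2)/(7*c^3 + 3*c^2 - 2*c - 2)^2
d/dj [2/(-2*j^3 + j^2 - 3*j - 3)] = 2*(6*j^2 - 2*j + 3)/(2*j^3 - j^2 + 3*j + 3)^2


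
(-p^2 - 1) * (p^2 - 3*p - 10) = -p^4 + 3*p^3 + 9*p^2 + 3*p + 10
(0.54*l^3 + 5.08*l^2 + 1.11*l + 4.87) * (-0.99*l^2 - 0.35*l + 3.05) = -0.5346*l^5 - 5.2182*l^4 - 1.2299*l^3 + 10.2842*l^2 + 1.681*l + 14.8535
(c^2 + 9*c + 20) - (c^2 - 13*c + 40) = 22*c - 20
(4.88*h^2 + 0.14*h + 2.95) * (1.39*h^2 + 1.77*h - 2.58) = 6.7832*h^4 + 8.8322*h^3 - 8.2421*h^2 + 4.8603*h - 7.611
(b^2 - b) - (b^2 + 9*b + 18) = -10*b - 18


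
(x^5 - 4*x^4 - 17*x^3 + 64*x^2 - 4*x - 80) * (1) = x^5 - 4*x^4 - 17*x^3 + 64*x^2 - 4*x - 80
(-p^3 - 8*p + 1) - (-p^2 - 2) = -p^3 + p^2 - 8*p + 3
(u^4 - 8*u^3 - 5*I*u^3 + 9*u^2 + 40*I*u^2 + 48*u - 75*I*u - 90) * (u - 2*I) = u^5 - 8*u^4 - 7*I*u^4 - u^3 + 56*I*u^3 + 128*u^2 - 93*I*u^2 - 240*u - 96*I*u + 180*I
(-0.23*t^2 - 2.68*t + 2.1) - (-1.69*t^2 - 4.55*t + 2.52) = 1.46*t^2 + 1.87*t - 0.42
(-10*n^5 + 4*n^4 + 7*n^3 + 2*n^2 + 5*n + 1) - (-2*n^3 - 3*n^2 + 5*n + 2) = -10*n^5 + 4*n^4 + 9*n^3 + 5*n^2 - 1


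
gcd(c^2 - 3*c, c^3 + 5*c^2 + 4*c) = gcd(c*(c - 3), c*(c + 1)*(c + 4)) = c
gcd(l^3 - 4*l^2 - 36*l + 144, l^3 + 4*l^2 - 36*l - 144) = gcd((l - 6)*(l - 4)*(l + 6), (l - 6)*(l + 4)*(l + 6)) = l^2 - 36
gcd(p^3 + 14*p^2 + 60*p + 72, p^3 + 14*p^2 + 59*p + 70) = p + 2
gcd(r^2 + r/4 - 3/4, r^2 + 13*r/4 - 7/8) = 1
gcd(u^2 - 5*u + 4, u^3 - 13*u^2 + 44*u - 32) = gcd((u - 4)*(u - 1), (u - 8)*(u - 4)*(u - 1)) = u^2 - 5*u + 4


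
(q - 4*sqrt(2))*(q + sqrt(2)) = q^2 - 3*sqrt(2)*q - 8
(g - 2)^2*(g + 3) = g^3 - g^2 - 8*g + 12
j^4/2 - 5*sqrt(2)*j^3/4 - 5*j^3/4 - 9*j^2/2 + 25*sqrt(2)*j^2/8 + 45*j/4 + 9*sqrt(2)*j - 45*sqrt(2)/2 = (j/2 + sqrt(2))*(j - 5/2)*(j - 3*sqrt(2))*(j - 3*sqrt(2)/2)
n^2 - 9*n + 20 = (n - 5)*(n - 4)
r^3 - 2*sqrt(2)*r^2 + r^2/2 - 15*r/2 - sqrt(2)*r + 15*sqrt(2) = (r - 5/2)*(r + 3)*(r - 2*sqrt(2))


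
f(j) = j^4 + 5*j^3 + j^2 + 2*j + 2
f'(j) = 4*j^3 + 15*j^2 + 2*j + 2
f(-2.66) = -40.29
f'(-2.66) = 27.53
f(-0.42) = 1.00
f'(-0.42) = 3.51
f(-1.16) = -4.97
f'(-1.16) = 13.62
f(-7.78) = 1356.10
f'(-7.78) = -989.28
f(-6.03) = 252.13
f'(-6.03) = -341.67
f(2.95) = 220.70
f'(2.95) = 241.13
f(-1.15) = -4.83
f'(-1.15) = 13.45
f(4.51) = 903.75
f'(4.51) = 683.06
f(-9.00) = 2981.00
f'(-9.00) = -1717.00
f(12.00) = 29546.00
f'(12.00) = 9098.00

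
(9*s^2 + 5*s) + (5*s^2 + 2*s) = 14*s^2 + 7*s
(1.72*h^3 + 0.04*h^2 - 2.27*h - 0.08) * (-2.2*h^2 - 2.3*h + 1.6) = -3.784*h^5 - 4.044*h^4 + 7.654*h^3 + 5.461*h^2 - 3.448*h - 0.128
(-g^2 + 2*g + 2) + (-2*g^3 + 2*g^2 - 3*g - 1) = -2*g^3 + g^2 - g + 1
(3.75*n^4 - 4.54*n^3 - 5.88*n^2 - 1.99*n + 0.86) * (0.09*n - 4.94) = 0.3375*n^5 - 18.9336*n^4 + 21.8984*n^3 + 28.8681*n^2 + 9.908*n - 4.2484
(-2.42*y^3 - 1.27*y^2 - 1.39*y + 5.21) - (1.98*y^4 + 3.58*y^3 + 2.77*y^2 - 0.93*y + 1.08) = -1.98*y^4 - 6.0*y^3 - 4.04*y^2 - 0.46*y + 4.13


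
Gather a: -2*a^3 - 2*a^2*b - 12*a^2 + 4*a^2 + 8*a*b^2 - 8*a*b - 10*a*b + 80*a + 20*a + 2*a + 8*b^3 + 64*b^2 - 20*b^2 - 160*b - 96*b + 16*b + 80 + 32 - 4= -2*a^3 + a^2*(-2*b - 8) + a*(8*b^2 - 18*b + 102) + 8*b^3 + 44*b^2 - 240*b + 108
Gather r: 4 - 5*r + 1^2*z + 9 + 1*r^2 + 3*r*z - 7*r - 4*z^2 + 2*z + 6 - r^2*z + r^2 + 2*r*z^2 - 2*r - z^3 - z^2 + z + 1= r^2*(2 - z) + r*(2*z^2 + 3*z - 14) - z^3 - 5*z^2 + 4*z + 20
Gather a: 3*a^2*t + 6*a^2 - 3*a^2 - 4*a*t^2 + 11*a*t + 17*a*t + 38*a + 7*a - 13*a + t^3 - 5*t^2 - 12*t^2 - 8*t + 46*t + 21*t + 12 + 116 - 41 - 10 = a^2*(3*t + 3) + a*(-4*t^2 + 28*t + 32) + t^3 - 17*t^2 + 59*t + 77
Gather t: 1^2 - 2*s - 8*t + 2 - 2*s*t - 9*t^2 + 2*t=-2*s - 9*t^2 + t*(-2*s - 6) + 3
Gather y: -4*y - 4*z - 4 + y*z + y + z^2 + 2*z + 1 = y*(z - 3) + z^2 - 2*z - 3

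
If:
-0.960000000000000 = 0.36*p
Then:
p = -2.67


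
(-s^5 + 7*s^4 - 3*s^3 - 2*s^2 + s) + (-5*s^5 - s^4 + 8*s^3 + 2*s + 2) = -6*s^5 + 6*s^4 + 5*s^3 - 2*s^2 + 3*s + 2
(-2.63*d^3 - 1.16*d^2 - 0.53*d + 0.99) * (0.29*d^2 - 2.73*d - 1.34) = -0.7627*d^5 + 6.8435*d^4 + 6.5373*d^3 + 3.2884*d^2 - 1.9925*d - 1.3266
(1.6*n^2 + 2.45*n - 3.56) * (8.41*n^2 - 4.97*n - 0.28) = 13.456*n^4 + 12.6525*n^3 - 42.5641*n^2 + 17.0072*n + 0.9968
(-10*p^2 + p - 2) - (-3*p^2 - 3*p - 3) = -7*p^2 + 4*p + 1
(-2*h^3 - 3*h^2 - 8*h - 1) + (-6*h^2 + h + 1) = -2*h^3 - 9*h^2 - 7*h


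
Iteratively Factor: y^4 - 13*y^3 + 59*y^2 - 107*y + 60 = (y - 3)*(y^3 - 10*y^2 + 29*y - 20) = (y - 3)*(y - 1)*(y^2 - 9*y + 20) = (y - 4)*(y - 3)*(y - 1)*(y - 5)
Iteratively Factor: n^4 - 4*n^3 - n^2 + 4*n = (n - 4)*(n^3 - n) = (n - 4)*(n + 1)*(n^2 - n) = (n - 4)*(n - 1)*(n + 1)*(n)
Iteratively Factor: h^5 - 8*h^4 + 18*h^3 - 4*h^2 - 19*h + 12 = (h - 1)*(h^4 - 7*h^3 + 11*h^2 + 7*h - 12) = (h - 1)^2*(h^3 - 6*h^2 + 5*h + 12) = (h - 4)*(h - 1)^2*(h^2 - 2*h - 3) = (h - 4)*(h - 3)*(h - 1)^2*(h + 1)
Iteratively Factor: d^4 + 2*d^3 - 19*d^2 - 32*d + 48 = (d - 1)*(d^3 + 3*d^2 - 16*d - 48) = (d - 1)*(d + 3)*(d^2 - 16) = (d - 1)*(d + 3)*(d + 4)*(d - 4)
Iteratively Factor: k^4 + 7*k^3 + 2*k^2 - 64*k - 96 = (k - 3)*(k^3 + 10*k^2 + 32*k + 32) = (k - 3)*(k + 4)*(k^2 + 6*k + 8) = (k - 3)*(k + 4)^2*(k + 2)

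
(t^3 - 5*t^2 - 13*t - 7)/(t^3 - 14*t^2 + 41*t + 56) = (t + 1)/(t - 8)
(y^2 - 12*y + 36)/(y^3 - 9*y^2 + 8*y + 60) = (y - 6)/(y^2 - 3*y - 10)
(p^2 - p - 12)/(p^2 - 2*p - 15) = (p - 4)/(p - 5)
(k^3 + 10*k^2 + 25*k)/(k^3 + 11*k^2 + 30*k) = (k + 5)/(k + 6)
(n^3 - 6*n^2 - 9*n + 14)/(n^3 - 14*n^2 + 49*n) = (n^2 + n - 2)/(n*(n - 7))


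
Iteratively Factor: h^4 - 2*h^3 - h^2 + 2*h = (h)*(h^3 - 2*h^2 - h + 2) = h*(h + 1)*(h^2 - 3*h + 2) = h*(h - 2)*(h + 1)*(h - 1)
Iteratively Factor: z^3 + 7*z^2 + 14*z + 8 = (z + 4)*(z^2 + 3*z + 2) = (z + 1)*(z + 4)*(z + 2)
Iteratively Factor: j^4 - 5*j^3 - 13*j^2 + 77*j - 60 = (j - 3)*(j^3 - 2*j^2 - 19*j + 20) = (j - 3)*(j + 4)*(j^2 - 6*j + 5) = (j - 5)*(j - 3)*(j + 4)*(j - 1)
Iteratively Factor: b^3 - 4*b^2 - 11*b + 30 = (b + 3)*(b^2 - 7*b + 10) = (b - 2)*(b + 3)*(b - 5)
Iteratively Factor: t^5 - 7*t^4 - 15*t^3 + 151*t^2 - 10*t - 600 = (t - 5)*(t^4 - 2*t^3 - 25*t^2 + 26*t + 120) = (t - 5)*(t + 4)*(t^3 - 6*t^2 - t + 30) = (t - 5)*(t - 3)*(t + 4)*(t^2 - 3*t - 10) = (t - 5)^2*(t - 3)*(t + 4)*(t + 2)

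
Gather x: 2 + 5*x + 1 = 5*x + 3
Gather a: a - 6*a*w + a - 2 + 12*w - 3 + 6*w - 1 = a*(2 - 6*w) + 18*w - 6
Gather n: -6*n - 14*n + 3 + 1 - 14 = -20*n - 10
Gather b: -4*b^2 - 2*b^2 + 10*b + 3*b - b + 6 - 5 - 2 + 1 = -6*b^2 + 12*b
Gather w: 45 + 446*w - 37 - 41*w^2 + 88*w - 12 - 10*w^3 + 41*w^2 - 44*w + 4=-10*w^3 + 490*w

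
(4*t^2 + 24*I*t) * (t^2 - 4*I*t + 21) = 4*t^4 + 8*I*t^3 + 180*t^2 + 504*I*t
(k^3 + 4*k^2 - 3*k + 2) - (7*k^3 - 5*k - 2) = -6*k^3 + 4*k^2 + 2*k + 4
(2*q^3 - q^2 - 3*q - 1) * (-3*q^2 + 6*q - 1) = -6*q^5 + 15*q^4 + q^3 - 14*q^2 - 3*q + 1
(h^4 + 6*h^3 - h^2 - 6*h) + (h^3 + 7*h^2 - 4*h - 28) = h^4 + 7*h^3 + 6*h^2 - 10*h - 28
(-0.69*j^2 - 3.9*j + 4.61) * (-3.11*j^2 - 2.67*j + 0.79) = 2.1459*j^4 + 13.9713*j^3 - 4.4692*j^2 - 15.3897*j + 3.6419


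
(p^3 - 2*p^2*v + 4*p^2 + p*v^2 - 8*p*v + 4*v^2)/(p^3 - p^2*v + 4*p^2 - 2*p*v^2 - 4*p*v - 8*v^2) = (p^2 - 2*p*v + v^2)/(p^2 - p*v - 2*v^2)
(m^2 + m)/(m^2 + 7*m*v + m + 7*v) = m/(m + 7*v)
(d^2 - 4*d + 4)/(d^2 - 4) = (d - 2)/(d + 2)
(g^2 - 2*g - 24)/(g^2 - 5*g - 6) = (g + 4)/(g + 1)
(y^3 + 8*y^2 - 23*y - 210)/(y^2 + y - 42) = (y^2 + y - 30)/(y - 6)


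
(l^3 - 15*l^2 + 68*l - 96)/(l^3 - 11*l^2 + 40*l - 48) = (l - 8)/(l - 4)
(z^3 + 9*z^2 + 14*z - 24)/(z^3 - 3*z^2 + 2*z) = (z^2 + 10*z + 24)/(z*(z - 2))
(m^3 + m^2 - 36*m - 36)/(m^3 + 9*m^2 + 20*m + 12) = (m - 6)/(m + 2)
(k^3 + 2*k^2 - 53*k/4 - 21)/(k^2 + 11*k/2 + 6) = k - 7/2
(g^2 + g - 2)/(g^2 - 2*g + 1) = (g + 2)/(g - 1)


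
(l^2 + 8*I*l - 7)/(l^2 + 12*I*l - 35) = (l + I)/(l + 5*I)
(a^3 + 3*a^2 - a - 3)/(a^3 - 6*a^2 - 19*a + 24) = (a + 1)/(a - 8)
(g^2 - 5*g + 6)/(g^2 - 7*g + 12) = (g - 2)/(g - 4)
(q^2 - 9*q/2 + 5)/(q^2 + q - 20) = (q^2 - 9*q/2 + 5)/(q^2 + q - 20)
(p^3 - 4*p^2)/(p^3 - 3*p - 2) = p^2*(4 - p)/(-p^3 + 3*p + 2)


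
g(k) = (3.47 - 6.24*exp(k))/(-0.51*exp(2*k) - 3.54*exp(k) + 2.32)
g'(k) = (3.47 - 6.24*exp(k))*(1.02*exp(2*k) + 3.54*exp(k))/(-0.51*exp(2*k) - 3.54*exp(k) + 2.32)^2 - 6.24*exp(k)/(-0.51*exp(2*k) - 3.54*exp(k) + 2.32)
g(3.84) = 0.23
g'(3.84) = -0.20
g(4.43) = 0.13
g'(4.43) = -0.12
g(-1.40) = 1.36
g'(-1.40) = -0.19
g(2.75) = 0.53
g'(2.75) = -0.36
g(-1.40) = 1.36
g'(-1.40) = -0.19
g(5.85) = 0.03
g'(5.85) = -0.03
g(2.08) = 0.79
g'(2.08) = -0.41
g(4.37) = 0.14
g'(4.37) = -0.13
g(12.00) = 0.00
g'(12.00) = 0.00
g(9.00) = 0.00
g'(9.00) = 0.00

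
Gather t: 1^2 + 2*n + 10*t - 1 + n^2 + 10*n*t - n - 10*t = n^2 + 10*n*t + n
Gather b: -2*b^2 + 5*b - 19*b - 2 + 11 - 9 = -2*b^2 - 14*b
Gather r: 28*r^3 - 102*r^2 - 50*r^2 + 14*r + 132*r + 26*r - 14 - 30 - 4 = 28*r^3 - 152*r^2 + 172*r - 48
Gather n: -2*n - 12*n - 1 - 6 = -14*n - 7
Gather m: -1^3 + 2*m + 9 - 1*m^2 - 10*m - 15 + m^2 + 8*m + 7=0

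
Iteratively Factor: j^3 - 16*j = (j)*(j^2 - 16) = j*(j + 4)*(j - 4)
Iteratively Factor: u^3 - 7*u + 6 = (u - 2)*(u^2 + 2*u - 3) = (u - 2)*(u - 1)*(u + 3)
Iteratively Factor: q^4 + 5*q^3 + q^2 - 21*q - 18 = (q - 2)*(q^3 + 7*q^2 + 15*q + 9) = (q - 2)*(q + 1)*(q^2 + 6*q + 9) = (q - 2)*(q + 1)*(q + 3)*(q + 3)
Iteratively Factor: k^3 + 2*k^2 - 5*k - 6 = (k + 3)*(k^2 - k - 2) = (k + 1)*(k + 3)*(k - 2)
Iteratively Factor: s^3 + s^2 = (s + 1)*(s^2) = s*(s + 1)*(s)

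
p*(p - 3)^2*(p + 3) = p^4 - 3*p^3 - 9*p^2 + 27*p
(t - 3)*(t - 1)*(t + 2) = t^3 - 2*t^2 - 5*t + 6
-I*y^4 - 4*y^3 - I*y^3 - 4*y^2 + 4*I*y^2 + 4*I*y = y*(y - 2*I)^2*(-I*y - I)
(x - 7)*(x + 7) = x^2 - 49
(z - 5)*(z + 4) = z^2 - z - 20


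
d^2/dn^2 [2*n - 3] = 0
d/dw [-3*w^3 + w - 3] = 1 - 9*w^2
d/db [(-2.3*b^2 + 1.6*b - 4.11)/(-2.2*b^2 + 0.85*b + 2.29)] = (1.565*b^2 - 28.618*b + 7.1575)/(4.84*b^4 - 3.74*b^3 - 9.3535*b^2 + 3.893*b + 5.2441)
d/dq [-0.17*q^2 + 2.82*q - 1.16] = 2.82 - 0.34*q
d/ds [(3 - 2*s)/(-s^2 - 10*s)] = 2*(-s^2 + 3*s + 15)/(s^2*(s^2 + 20*s + 100))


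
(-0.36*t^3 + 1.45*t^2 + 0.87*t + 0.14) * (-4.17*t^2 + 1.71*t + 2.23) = 1.5012*t^5 - 6.6621*t^4 - 1.9512*t^3 + 4.1374*t^2 + 2.1795*t + 0.3122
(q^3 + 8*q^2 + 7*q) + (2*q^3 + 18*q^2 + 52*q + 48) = 3*q^3 + 26*q^2 + 59*q + 48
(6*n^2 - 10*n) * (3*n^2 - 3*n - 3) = 18*n^4 - 48*n^3 + 12*n^2 + 30*n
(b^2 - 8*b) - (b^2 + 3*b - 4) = 4 - 11*b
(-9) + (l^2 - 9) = l^2 - 18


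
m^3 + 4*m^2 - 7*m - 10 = (m - 2)*(m + 1)*(m + 5)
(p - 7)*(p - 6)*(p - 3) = p^3 - 16*p^2 + 81*p - 126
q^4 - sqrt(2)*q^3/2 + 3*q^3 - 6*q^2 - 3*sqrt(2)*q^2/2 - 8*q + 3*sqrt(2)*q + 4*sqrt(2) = (q - 2)*(q + 1)*(q + 4)*(q - sqrt(2)/2)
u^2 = u^2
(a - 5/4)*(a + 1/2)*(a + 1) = a^3 + a^2/4 - 11*a/8 - 5/8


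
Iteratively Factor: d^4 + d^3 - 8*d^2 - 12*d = (d)*(d^3 + d^2 - 8*d - 12) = d*(d + 2)*(d^2 - d - 6) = d*(d + 2)^2*(d - 3)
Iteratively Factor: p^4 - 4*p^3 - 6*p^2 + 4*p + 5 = (p - 5)*(p^3 + p^2 - p - 1) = (p - 5)*(p - 1)*(p^2 + 2*p + 1) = (p - 5)*(p - 1)*(p + 1)*(p + 1)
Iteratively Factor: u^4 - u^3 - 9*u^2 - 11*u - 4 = (u + 1)*(u^3 - 2*u^2 - 7*u - 4) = (u - 4)*(u + 1)*(u^2 + 2*u + 1) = (u - 4)*(u + 1)^2*(u + 1)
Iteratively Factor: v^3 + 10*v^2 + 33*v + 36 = (v + 3)*(v^2 + 7*v + 12) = (v + 3)*(v + 4)*(v + 3)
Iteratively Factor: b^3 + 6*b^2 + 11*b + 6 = (b + 3)*(b^2 + 3*b + 2) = (b + 2)*(b + 3)*(b + 1)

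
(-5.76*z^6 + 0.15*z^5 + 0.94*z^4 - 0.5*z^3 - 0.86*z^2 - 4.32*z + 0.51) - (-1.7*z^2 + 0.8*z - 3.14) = -5.76*z^6 + 0.15*z^5 + 0.94*z^4 - 0.5*z^3 + 0.84*z^2 - 5.12*z + 3.65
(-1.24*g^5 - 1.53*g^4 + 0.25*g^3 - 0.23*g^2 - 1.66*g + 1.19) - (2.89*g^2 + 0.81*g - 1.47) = -1.24*g^5 - 1.53*g^4 + 0.25*g^3 - 3.12*g^2 - 2.47*g + 2.66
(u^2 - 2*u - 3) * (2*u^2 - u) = 2*u^4 - 5*u^3 - 4*u^2 + 3*u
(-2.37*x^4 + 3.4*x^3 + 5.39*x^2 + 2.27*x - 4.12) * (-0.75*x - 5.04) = 1.7775*x^5 + 9.3948*x^4 - 21.1785*x^3 - 28.8681*x^2 - 8.3508*x + 20.7648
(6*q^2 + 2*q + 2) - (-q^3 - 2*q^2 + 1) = q^3 + 8*q^2 + 2*q + 1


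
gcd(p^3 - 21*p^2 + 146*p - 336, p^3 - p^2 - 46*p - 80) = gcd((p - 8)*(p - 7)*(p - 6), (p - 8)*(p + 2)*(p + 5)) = p - 8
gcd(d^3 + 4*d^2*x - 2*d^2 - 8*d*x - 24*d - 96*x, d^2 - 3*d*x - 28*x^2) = d + 4*x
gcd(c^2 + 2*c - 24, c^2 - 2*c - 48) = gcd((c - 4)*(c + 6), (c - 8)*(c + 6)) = c + 6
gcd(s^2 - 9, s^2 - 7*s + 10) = 1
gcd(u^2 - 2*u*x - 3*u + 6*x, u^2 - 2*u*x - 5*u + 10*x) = -u + 2*x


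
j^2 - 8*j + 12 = (j - 6)*(j - 2)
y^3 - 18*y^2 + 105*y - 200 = (y - 8)*(y - 5)^2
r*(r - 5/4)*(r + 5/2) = r^3 + 5*r^2/4 - 25*r/8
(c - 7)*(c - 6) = c^2 - 13*c + 42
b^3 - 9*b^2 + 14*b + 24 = (b - 6)*(b - 4)*(b + 1)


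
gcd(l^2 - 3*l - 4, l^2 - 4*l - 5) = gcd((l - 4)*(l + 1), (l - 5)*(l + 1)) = l + 1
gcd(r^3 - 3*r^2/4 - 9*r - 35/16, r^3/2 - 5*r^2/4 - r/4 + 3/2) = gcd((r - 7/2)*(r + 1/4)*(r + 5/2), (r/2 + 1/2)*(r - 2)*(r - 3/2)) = 1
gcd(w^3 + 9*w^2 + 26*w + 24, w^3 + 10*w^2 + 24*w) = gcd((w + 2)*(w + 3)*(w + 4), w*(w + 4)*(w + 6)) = w + 4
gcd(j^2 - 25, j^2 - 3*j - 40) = j + 5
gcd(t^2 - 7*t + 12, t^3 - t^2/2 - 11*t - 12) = t - 4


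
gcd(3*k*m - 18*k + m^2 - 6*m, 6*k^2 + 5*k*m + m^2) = 3*k + m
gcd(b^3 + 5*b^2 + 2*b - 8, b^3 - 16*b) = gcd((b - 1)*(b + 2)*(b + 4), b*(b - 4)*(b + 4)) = b + 4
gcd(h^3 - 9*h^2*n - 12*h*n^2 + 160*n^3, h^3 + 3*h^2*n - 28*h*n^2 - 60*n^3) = h - 5*n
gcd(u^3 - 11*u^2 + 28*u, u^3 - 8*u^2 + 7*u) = u^2 - 7*u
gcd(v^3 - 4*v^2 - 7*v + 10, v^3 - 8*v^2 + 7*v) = v - 1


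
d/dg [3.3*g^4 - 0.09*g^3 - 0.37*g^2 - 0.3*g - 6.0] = 13.2*g^3 - 0.27*g^2 - 0.74*g - 0.3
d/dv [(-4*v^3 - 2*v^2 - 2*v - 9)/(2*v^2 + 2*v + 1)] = 4*(-2*v^4 - 4*v^3 - 3*v^2 + 8*v + 4)/(4*v^4 + 8*v^3 + 8*v^2 + 4*v + 1)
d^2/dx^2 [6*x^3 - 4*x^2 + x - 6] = 36*x - 8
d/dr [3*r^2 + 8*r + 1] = 6*r + 8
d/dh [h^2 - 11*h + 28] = 2*h - 11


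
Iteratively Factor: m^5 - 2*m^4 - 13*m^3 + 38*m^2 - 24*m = (m - 2)*(m^4 - 13*m^2 + 12*m) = (m - 2)*(m + 4)*(m^3 - 4*m^2 + 3*m) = (m - 2)*(m - 1)*(m + 4)*(m^2 - 3*m) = m*(m - 2)*(m - 1)*(m + 4)*(m - 3)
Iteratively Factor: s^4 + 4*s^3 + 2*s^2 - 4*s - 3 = (s + 1)*(s^3 + 3*s^2 - s - 3) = (s + 1)*(s + 3)*(s^2 - 1) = (s + 1)^2*(s + 3)*(s - 1)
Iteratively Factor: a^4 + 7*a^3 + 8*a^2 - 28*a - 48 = (a - 2)*(a^3 + 9*a^2 + 26*a + 24) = (a - 2)*(a + 2)*(a^2 + 7*a + 12) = (a - 2)*(a + 2)*(a + 4)*(a + 3)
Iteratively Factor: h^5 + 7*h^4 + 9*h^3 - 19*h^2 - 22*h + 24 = (h + 4)*(h^4 + 3*h^3 - 3*h^2 - 7*h + 6) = (h + 3)*(h + 4)*(h^3 - 3*h + 2) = (h - 1)*(h + 3)*(h + 4)*(h^2 + h - 2) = (h - 1)^2*(h + 3)*(h + 4)*(h + 2)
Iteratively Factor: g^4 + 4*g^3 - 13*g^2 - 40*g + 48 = (g + 4)*(g^3 - 13*g + 12) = (g + 4)^2*(g^2 - 4*g + 3) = (g - 3)*(g + 4)^2*(g - 1)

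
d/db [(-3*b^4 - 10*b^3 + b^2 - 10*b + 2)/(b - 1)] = (-9*b^4 - 8*b^3 + 31*b^2 - 2*b + 8)/(b^2 - 2*b + 1)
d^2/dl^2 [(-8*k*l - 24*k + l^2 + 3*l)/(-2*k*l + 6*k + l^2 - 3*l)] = 2*((2*k - 2*l + 3)^2*(8*k*l + 24*k - l^2 - 3*l) - (2*k*l - 6*k - l^2 + 3*l)^2 + (2*k*l - 6*k - l^2 + 3*l)*(8*k*l + 24*k - l^2 - 3*l + (-8*k + 2*l + 3)*(2*k - 2*l + 3)))/(2*k*l - 6*k - l^2 + 3*l)^3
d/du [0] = 0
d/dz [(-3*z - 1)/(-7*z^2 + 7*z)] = (-3*z^2 - 2*z + 1)/(7*z^2*(z^2 - 2*z + 1))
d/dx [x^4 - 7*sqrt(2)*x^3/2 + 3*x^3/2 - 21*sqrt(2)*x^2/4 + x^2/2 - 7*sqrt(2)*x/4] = 4*x^3 - 21*sqrt(2)*x^2/2 + 9*x^2/2 - 21*sqrt(2)*x/2 + x - 7*sqrt(2)/4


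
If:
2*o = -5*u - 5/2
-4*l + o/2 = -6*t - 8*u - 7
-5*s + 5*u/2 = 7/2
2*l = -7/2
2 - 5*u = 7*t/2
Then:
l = -7/4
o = -1240/51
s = 3991/1020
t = -643/51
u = 941/102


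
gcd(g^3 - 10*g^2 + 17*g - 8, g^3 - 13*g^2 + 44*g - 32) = g^2 - 9*g + 8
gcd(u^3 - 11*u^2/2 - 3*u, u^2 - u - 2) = 1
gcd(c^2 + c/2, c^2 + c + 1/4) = c + 1/2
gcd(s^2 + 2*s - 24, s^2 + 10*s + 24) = s + 6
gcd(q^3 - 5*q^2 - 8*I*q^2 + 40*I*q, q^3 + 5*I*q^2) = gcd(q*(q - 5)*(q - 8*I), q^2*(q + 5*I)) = q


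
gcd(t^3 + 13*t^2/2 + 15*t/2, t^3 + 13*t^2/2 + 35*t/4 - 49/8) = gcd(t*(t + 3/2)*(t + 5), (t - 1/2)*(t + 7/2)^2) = 1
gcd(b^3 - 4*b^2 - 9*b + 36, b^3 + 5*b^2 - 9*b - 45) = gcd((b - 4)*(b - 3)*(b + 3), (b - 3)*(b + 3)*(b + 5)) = b^2 - 9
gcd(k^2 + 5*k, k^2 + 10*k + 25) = k + 5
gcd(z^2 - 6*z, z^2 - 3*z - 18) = z - 6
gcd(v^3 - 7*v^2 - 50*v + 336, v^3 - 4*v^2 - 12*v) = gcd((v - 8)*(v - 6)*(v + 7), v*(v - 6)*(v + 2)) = v - 6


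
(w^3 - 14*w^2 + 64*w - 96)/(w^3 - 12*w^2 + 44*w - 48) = (w - 4)/(w - 2)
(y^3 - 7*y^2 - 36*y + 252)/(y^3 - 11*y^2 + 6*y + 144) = (y^2 - y - 42)/(y^2 - 5*y - 24)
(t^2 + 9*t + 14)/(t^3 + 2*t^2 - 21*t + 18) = (t^2 + 9*t + 14)/(t^3 + 2*t^2 - 21*t + 18)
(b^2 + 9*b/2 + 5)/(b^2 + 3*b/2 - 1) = (2*b + 5)/(2*b - 1)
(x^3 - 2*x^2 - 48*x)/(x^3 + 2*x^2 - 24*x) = (x - 8)/(x - 4)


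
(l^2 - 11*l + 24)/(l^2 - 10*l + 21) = (l - 8)/(l - 7)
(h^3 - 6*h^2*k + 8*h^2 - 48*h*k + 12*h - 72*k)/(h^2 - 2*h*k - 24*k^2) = (h^2 + 8*h + 12)/(h + 4*k)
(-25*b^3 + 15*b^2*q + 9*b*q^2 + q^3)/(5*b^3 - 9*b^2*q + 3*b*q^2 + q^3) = (5*b + q)/(-b + q)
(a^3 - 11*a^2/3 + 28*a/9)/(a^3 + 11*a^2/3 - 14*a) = (a - 4/3)/(a + 6)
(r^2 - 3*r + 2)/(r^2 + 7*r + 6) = (r^2 - 3*r + 2)/(r^2 + 7*r + 6)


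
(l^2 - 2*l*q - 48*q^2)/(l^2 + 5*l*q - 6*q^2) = (-l + 8*q)/(-l + q)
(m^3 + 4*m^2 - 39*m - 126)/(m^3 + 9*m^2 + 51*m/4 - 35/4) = 4*(m^2 - 3*m - 18)/(4*m^2 + 8*m - 5)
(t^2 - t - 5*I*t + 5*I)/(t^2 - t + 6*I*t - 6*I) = (t - 5*I)/(t + 6*I)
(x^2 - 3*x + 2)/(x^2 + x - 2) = (x - 2)/(x + 2)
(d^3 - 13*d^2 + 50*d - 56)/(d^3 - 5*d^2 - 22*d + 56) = (d - 4)/(d + 4)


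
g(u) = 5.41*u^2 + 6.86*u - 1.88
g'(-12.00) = -122.98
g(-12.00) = 694.84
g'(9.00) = 104.24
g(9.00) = 498.07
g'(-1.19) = -6.02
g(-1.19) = -2.38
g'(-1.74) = -11.97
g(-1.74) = 2.56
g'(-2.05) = -15.32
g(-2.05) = 6.79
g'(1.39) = 21.90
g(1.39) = 18.11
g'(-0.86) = -2.45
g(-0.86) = -3.78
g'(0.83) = 15.84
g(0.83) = 7.54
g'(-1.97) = -14.46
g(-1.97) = 5.60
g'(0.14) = 8.37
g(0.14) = -0.81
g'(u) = 10.82*u + 6.86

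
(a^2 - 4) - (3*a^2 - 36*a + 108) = -2*a^2 + 36*a - 112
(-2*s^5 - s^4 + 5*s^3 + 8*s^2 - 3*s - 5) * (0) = 0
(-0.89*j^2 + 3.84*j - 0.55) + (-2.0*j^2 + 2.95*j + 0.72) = -2.89*j^2 + 6.79*j + 0.17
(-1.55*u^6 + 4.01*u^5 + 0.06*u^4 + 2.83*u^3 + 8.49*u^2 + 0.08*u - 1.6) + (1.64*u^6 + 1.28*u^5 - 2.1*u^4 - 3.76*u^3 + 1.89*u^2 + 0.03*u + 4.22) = 0.0899999999999999*u^6 + 5.29*u^5 - 2.04*u^4 - 0.93*u^3 + 10.38*u^2 + 0.11*u + 2.62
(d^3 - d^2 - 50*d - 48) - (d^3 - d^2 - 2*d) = -48*d - 48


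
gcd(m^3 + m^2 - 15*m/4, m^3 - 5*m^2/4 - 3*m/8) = m^2 - 3*m/2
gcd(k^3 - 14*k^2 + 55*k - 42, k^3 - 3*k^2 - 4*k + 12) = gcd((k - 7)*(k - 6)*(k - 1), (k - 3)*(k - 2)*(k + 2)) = 1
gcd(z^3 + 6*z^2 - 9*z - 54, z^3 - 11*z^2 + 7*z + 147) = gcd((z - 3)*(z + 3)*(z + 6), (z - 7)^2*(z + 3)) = z + 3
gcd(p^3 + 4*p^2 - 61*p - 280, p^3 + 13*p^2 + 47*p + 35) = p^2 + 12*p + 35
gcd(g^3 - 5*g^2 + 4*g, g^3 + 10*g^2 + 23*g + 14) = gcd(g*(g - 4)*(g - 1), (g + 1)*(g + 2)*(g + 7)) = 1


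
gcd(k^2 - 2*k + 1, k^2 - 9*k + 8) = k - 1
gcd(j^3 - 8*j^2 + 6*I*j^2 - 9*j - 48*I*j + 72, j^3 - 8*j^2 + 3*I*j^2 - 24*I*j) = j^2 + j*(-8 + 3*I) - 24*I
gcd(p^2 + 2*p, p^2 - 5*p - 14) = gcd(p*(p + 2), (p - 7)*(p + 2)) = p + 2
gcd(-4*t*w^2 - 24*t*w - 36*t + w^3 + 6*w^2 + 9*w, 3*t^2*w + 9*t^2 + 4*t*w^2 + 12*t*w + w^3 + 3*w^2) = w + 3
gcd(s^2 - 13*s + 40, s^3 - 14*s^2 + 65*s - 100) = s - 5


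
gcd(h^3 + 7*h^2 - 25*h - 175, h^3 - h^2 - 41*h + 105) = h^2 + 2*h - 35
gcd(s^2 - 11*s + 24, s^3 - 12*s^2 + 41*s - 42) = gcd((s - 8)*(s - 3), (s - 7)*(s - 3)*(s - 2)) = s - 3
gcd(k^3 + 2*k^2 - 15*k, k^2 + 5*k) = k^2 + 5*k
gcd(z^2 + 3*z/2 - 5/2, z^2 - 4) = 1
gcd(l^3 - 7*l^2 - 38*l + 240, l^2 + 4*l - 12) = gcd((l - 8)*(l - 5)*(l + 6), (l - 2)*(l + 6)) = l + 6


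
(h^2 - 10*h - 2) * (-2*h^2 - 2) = -2*h^4 + 20*h^3 + 2*h^2 + 20*h + 4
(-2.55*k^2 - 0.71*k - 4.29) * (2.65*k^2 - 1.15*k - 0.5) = -6.7575*k^4 + 1.051*k^3 - 9.277*k^2 + 5.2885*k + 2.145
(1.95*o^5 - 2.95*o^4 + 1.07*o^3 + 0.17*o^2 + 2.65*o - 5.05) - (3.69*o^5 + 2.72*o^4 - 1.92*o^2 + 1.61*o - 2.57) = -1.74*o^5 - 5.67*o^4 + 1.07*o^3 + 2.09*o^2 + 1.04*o - 2.48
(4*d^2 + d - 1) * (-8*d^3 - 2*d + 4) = -32*d^5 - 8*d^4 + 14*d^2 + 6*d - 4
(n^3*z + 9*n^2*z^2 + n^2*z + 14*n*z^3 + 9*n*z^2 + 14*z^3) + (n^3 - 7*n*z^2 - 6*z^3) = n^3*z + n^3 + 9*n^2*z^2 + n^2*z + 14*n*z^3 + 2*n*z^2 + 8*z^3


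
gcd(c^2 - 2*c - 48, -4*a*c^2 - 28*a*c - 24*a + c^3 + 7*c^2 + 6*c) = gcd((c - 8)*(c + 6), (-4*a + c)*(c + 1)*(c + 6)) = c + 6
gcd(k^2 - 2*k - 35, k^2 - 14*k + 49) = k - 7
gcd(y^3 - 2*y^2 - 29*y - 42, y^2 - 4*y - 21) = y^2 - 4*y - 21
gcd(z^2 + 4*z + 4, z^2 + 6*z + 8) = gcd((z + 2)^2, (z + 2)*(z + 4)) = z + 2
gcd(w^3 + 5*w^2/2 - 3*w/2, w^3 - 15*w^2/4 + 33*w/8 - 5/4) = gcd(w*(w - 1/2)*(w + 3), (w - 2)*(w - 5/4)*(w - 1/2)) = w - 1/2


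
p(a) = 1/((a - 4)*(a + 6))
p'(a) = -1/((a - 4)*(a + 6)^2) - 1/((a - 4)^2*(a + 6)) = 2*(-a - 1)/(a^4 + 4*a^3 - 44*a^2 - 96*a + 576)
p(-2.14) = -0.04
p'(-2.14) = 0.00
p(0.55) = -0.04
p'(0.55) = -0.01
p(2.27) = -0.07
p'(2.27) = -0.03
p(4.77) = 0.12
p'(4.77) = -0.17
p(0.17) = -0.04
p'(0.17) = -0.00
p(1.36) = -0.05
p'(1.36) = -0.01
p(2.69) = -0.09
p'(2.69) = -0.06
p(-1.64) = -0.04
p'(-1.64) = 0.00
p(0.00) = -0.04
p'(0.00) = 0.00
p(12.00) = 0.01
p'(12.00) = 0.00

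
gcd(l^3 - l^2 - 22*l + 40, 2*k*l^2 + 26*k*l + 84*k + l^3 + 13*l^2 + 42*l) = 1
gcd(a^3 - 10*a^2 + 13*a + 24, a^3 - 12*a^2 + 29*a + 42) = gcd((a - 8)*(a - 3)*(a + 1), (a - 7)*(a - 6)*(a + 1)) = a + 1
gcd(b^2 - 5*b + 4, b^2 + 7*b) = 1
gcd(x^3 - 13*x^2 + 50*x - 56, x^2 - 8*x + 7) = x - 7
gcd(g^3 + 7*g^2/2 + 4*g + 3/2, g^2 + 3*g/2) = g + 3/2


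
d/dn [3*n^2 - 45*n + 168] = 6*n - 45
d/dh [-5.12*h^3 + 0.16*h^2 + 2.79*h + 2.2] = -15.36*h^2 + 0.32*h + 2.79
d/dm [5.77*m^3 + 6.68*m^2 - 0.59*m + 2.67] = 17.31*m^2 + 13.36*m - 0.59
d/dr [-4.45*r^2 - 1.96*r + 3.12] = -8.9*r - 1.96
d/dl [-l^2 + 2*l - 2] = 2 - 2*l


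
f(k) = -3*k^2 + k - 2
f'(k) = 1 - 6*k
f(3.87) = -43.06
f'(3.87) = -22.22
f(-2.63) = -25.38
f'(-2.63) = 16.78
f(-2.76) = -27.61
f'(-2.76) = 17.56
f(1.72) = -9.16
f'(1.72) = -9.32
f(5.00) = -72.00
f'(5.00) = -29.00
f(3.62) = -37.69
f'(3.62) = -20.72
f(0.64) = -2.59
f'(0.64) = -2.84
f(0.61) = -2.51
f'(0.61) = -2.66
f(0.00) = -2.00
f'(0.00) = 1.00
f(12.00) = -422.00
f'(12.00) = -71.00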